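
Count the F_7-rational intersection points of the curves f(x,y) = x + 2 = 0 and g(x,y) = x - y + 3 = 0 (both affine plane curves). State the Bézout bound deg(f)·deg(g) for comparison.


Common zeros: {(5, 1)}; count = 1; Bézout bound = 1.

deg(f) = 1, deg(g) = 1, so Bézout bound = 1.
Scan x ∈ F_7. For each x, list the y ∈ F_7 with f(x, y) ≡ 0 and those with g(x, y) ≡ 0 (mod 7); the common zeros in that column are the intersection.
  x = 0: f ≡ 0 at y ∈ ∅; g ≡ 0 at y ∈ {3}; common: ∅.
  x = 1: f ≡ 0 at y ∈ ∅; g ≡ 0 at y ∈ {4}; common: ∅.
  x = 2: f ≡ 0 at y ∈ ∅; g ≡ 0 at y ∈ {5}; common: ∅.
  x = 3: f ≡ 0 at y ∈ ∅; g ≡ 0 at y ∈ {6}; common: ∅.
  x = 4: f ≡ 0 at y ∈ ∅; g ≡ 0 at y ∈ {0}; common: ∅.
  x = 5: f ≡ 0 at y ∈ {0, 1, 2, 3, 4, 5, 6}; g ≡ 0 at y ∈ {1}; common: {1}.
  x = 6: f ≡ 0 at y ∈ ∅; g ≡ 0 at y ∈ {2}; common: ∅.
Collecting: common zeros = {(5, 1)}, so the count is 1.
Comparison with the Bézout bound: 1 ≤ 1 = deg(f)·deg(g), as expected for curves with no common component (the bound is attained).


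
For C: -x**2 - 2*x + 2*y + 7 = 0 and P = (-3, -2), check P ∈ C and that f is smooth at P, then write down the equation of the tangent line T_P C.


Tangent line at P: 4*x + 2*y + 16 = 0.

Step 1: f(-3, -2) = 0, so P lies on C.
Step 2: partial derivatives
  f_x(x, y) = -2*x - 2, f_y(x, y) = 2.
  f_x(P) = 4, f_y(P) = 2 (gradient nonzero, so P is smooth).
Step 3: tangent line at P: 4·(x − -3) + 2·(y − -2) = 0.
Expanding: 4*x + 2*y + 16 = 0.


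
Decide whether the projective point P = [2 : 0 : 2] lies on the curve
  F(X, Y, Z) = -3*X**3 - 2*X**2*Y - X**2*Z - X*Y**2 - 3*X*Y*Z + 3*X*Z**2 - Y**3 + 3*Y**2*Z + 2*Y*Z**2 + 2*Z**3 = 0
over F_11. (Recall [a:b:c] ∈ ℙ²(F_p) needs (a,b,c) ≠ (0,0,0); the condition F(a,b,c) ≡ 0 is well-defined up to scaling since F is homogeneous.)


F(2,0,2) ≡ 8 (mod 11); P is NOT on the curve.

Evaluate F(2, 0, 2) term-by-term (mod 11).
  -3*X**3 ↦ -3·8·1·1 = -24
  -2*X**2*Y ↦ -2·4·0·1 = 0
  -X**2*Z ↦ -1·4·1·2 = -8
  -X*Y**2 ↦ -1·2·0·1 = 0
  -3*X*Y*Z ↦ -3·2·0·2 = 0
  3*X*Z**2 ↦ 3·2·1·4 = 24
  -Y**3 ↦ -1·1·0·1 = 0
  3*Y**2*Z ↦ 3·1·0·2 = 0
  2*Y*Z**2 ↦ 2·1·0·4 = 0
  2*Z**3 ↦ 2·1·1·8 = 16
Sum: F(2, 0, 2) = (-24) + (0) + (-8) + (0) + (0) + (24) + (0) + (0) + (0) + (16) = 8.
Reducing mod 11: 8 ≡ 8 (mod 11).
Since F(a, b, c) ≡ 8 ≠ 0 (mod 11), P does NOT lie on the curve.


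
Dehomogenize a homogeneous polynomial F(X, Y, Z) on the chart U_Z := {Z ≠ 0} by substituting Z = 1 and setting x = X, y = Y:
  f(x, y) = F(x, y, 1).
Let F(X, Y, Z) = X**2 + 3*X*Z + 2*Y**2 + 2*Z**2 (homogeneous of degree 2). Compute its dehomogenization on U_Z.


f(x, y) = x**2 + 3*x + 2*y**2 + 2

On U_Z we set Z = 1. Each monomial c·X^i·Y^j·Z^k in F becomes c·x^i·y^j·1^k = c·x^i·y^j.
Substituting Z = 1: F(X, Y, 1) = x**2 + 3*x + 2*y**2 + 2.
Note: deg(f) ≤ deg(F) = 2; strict inequality happens when F is divisible by Z (lost terms).


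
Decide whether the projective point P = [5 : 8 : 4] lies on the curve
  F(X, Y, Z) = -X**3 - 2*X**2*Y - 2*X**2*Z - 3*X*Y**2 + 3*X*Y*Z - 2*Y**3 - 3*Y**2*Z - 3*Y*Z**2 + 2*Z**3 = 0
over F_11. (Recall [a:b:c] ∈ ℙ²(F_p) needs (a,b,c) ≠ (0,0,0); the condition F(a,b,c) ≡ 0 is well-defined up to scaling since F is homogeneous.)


F(5,8,4) ≡ 3 (mod 11); P is NOT on the curve.

Evaluate F(5, 8, 4) term-by-term (mod 11).
  -X**3 ↦ -1·125·1·1 = -125
  -2*X**2*Y ↦ -2·25·8·1 = -400
  -2*X**2*Z ↦ -2·25·1·4 = -200
  -3*X*Y**2 ↦ -3·5·64·1 = -960
  3*X*Y*Z ↦ 3·5·8·4 = 480
  -2*Y**3 ↦ -2·1·512·1 = -1024
  -3*Y**2*Z ↦ -3·1·64·4 = -768
  -3*Y*Z**2 ↦ -3·1·8·16 = -384
  2*Z**3 ↦ 2·1·1·64 = 128
Sum: F(5, 8, 4) = (-125) + (-400) + (-200) + (-960) + (480) + (-1024) + (-768) + (-384) + (128) = -3253.
Reducing mod 11: -3253 ≡ 3 (mod 11).
Since F(a, b, c) ≡ 3 ≠ 0 (mod 11), P does NOT lie on the curve.


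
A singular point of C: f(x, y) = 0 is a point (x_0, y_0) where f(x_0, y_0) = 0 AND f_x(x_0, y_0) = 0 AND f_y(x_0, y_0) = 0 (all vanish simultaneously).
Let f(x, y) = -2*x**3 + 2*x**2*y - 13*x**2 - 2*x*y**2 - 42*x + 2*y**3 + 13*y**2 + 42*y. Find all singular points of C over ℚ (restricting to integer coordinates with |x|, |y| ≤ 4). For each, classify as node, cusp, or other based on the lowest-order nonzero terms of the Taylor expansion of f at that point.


Singular points: {(-3, -3)}; classification: node.

Compute partial derivatives:
  f_x = -6*x**2 + 4*x*y - 26*x - 2*y**2 - 42.
  f_y = 2*x**2 - 4*x*y + 6*y**2 + 26*y + 42.
Scan x_0 ∈ {−4, ..., 4}. For each x_0, f_y(x_0, y) is a polynomial in y; find its integer roots y ∈ {−4, ..., 4}, then test f_x and f at those candidates.
  x = -4: f_y(-4, y) = 6*y**2 + 42*y + 74; no integer root y with |y| ≤ 4.
  x = -3: f_y(-3, y) = 6*y**2 + 38*y + 60; vanishes at y ∈ {-3}. (-3, -3): f_x = 0, f = 0 — SINGULAR.
  x = -2: f_y(-2, y) = 6*y**2 + 34*y + 50; no integer root y with |y| ≤ 4.
  x = -1: f_y(-1, y) = 6*y**2 + 30*y + 44; no integer root y with |y| ≤ 4.
  x = 0: f_y(0, y) = 6*y**2 + 26*y + 42; no integer root y with |y| ≤ 4.
  x = 1: f_y(1, y) = 6*y**2 + 22*y + 44; no integer root y with |y| ≤ 4.
  x = 2: f_y(2, y) = 6*y**2 + 18*y + 50; no integer root y with |y| ≤ 4.
  x = 3: f_y(3, y) = 6*y**2 + 14*y + 60; no integer root y with |y| ≤ 4.
  x = 4: f_y(4, y) = 6*y**2 + 10*y + 74; no integer root y with |y| ≤ 4.
Only singular point on the grid: (-3, -3).
Classify: substitute x = -3 + u, y = -3 + v and expand: f = -2*u**3 + 2*u**2*v - u**2 - 2*u*v**2 + 2*v**3 + v**2.
No constant or linear terms (consistent with a singular point). Quadratic part: -u**2 + v**2. Cubic part: -2*u**3 + 2*u**2*v - 2*u*v**2 + 2*v**3.
The quadratic part v**2 - u**2 = (v − u)(v + u) splits into two distinct linear factors, so there are two distinct tangent lines y − -3 = ±(x − -3) — this is a node (ordinary double point).
Classification: node.


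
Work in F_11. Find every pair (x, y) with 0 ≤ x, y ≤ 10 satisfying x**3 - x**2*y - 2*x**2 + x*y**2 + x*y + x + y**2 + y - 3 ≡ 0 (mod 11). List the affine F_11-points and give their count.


Affine F_11-points: {(1, 1), (1, 4), (4, 0), (5, 0), (5, 5), (6, 4), (6, 8), (7, 3), (7, 9), (10, 4)}; count = 10.

For each of the 121 pairs (x, y) ∈ F_11², evaluate f(x, y) mod 11. Record the zeros.
  x = 0: [0↦8, 1↦10, 2↦3, 3↦9, 4↦6, 5↦5, 6↦6, 7↦9, 8↦3, 9↦10, 10↦8]  zeros at y ∈ ∅
  x = 1: [0↦8, 1↦0, 2↦7, 3↦7, 4↦0, 5↦8, 6↦9, 7↦3, 8↦1, 9↦3, 10↦9]  zeros at y ∈ {1, 4}
  x = 2: [0↦10, 1↦1, 2↦9, 3↦1, 4↦10, 5↦3, 6↦2, 7↦7, 8↦7, 9↦2, 10↦3]  zeros at y ∈ ∅
  x = 3: [0↦9, 1↦8, 2↦4, 3↦8, 4↦9, 5↦7, 6↦2, 7↦5, 8↦5, 9↦2, 10↦7]  zeros at y ∈ ∅
  x = 4: [0↦0, 1↦5, 2↦9, 3↦1, 4↦3, 5↦4, 6↦4, 7↦3, 8↦1, 9↦9, 10↦5]  zeros at y ∈ {0}
  x = 5: [0↦0, 1↦9, 2↦8, 3↦8, 4↦9, 5↦0, 6↦3, 7↦7, 8↦1, 9↦7, 10↦3]  zeros at y ∈ {0, 5}
  x = 6: [0↦4, 1↦4, 2↦7, 3↦2, 4↦0, 5↦1, 6↦5, 7↦1, 8↦0, 9↦2, 10↦7]  zeros at y ∈ {4, 8}
  x = 7: [0↦7, 1↦7, 2↦1, 3↦0, 4↦4, 5↦2, 6↦5, 7↦2, 8↦4, 9↦0, 10↦1]  zeros at y ∈ {3, 9}
  x = 8: [0↦4, 1↦2, 2↦7, 3↦8, 4↦5, 5↦9, 6↦9, 7↦5, 8↦8, 9↦7, 10↦2]  zeros at y ∈ ∅
  x = 9: [0↦1, 1↦6, 2↦9, 3↦10, 4↦9, 5↦6, 6↦1, 7↦5, 8↦7, 9↦7, 10↦5]  zeros at y ∈ ∅
  x = 10: [0↦4, 1↦3, 2↦2, 3↦1, 4↦0, 5↦10, 6↦9, 7↦8, 8↦7, 9↦6, 10↦5]  zeros at y ∈ {4}
Collecting zeros: affine points = {(1, 1), (1, 4), (4, 0), (5, 0), (5, 5), (6, 4), (6, 8), (7, 3), (7, 9), (10, 4)}.
Total count |C(F_11)_aff| = 10.


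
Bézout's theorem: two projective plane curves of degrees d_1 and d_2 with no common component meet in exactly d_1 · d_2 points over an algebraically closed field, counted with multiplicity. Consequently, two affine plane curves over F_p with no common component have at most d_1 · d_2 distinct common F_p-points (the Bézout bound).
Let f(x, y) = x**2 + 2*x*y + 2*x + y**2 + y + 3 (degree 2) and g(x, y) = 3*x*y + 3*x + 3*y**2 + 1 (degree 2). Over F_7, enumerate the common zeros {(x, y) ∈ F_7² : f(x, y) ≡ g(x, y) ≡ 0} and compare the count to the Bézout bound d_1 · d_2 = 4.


Common zeros: {(4, 2)}; count = 1; Bézout bound = 4.

deg(f) = 2, deg(g) = 2, so Bézout bound = 4.
Scan x ∈ F_7. For each x, list the y ∈ F_7 with f(x, y) ≡ 0 and those with g(x, y) ≡ 0 (mod 7); the common zeros in that column are the intersection.
  x = 0: f ≡ 0 at y ∈ ∅; g ≡ 0 at y ∈ {3, 4}; common: ∅.
  x = 1: f ≡ 0 at y ∈ ∅; g ≡ 0 at y ∈ ∅; common: ∅.
  x = 2: f ≡ 0 at y ∈ {3, 6}; g ≡ 0 at y ∈ {0, 5}; common: ∅.
  x = 3: f ≡ 0 at y ∈ ∅; g ≡ 0 at y ∈ ∅; common: ∅.
  x = 4: f ≡ 0 at y ∈ {2, 3}; g ≡ 0 at y ∈ {1, 2}; common: {2}.
  x = 5: f ≡ 0 at y ∈ {4, 6}; g ≡ 0 at y ∈ ∅; common: ∅.
  x = 6: f ≡ 0 at y ∈ {4}; g ≡ 0 at y ∈ ∅; common: ∅.
Collecting: common zeros = {(4, 2)}, so the count is 1.
Comparison with the Bézout bound: 1 ≤ 4 = deg(f)·deg(g), as expected for curves with no common component (the affine F_7-count falls short of the bound because intersections may lie at infinity, over extension fields, or carry multiplicity).


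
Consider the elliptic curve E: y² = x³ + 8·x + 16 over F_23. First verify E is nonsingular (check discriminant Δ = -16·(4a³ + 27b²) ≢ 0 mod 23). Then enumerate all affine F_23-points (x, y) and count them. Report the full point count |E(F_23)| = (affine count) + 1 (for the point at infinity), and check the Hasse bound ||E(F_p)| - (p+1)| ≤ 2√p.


Affine points = {(0, 4), (0, 19), (1, 5), (1, 18), (6, 2), (6, 21), (7, 1), (7, 22), (9, 9), (9, 14), (11, 3), (11, 20), (12, 0), (16, 10), (16, 13), (18, 9), (18, 14), (19, 9), (19, 14)}; affine count = 19; |E(F_23)| = 20.

Discriminant check: Δ ∝ 4a³ + 27b² = 4·8³ + 27·16² = 4·512 + 27·256 ≡ 13 (mod 23). Nonzero ⇒ E is nonsingular.
For each x ∈ F_23, compute rhs = x³ + 8·x + 16 mod 23, then count y ∈ F_23 with y² ≡ rhs.
  x = 0: rhs = 16, matching y values: 4, 19 (2 points).
  x = 1: rhs = 2, matching y values: 5, 18 (2 points).
  x = 2: rhs = 17, matching y values: none (0 points).
  x = 3: rhs = 21, matching y values: none (0 points).
  x = 4: rhs = 20, matching y values: none (0 points).
  x = 5: rhs = 20, matching y values: none (0 points).
  x = 6: rhs = 4, matching y values: 2, 21 (2 points).
  x = 7: rhs = 1, matching y values: 1, 22 (2 points).
  x = 8: rhs = 17, matching y values: none (0 points).
  x = 9: rhs = 12, matching y values: 9, 14 (2 points).
  x = 10: rhs = 15, matching y values: none (0 points).
  x = 11: rhs = 9, matching y values: 3, 20 (2 points).
  x = 12: rhs = 0, matching y values: 0 (1 points).
  x = 13: rhs = 17, matching y values: none (0 points).
  x = 14: rhs = 20, matching y values: none (0 points).
  x = 15: rhs = 15, matching y values: none (0 points).
  x = 16: rhs = 8, matching y values: 10, 13 (2 points).
  x = 17: rhs = 5, matching y values: none (0 points).
  x = 18: rhs = 12, matching y values: 9, 14 (2 points).
  x = 19: rhs = 12, matching y values: 9, 14 (2 points).
  x = 20: rhs = 11, matching y values: none (0 points).
  x = 21: rhs = 15, matching y values: none (0 points).
  x = 22: rhs = 7, matching y values: none (0 points).
Total affine count: 19.
Full point count |E(F_23)| = 19 + 1 = 20.
Hasse bound: |20 − (23+1)| = |-4| = 4 ≤ 2√23 ≈ 9.5917 ✓.


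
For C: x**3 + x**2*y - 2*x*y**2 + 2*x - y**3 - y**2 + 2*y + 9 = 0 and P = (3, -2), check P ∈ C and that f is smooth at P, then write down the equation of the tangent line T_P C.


Tangent line at P: 9*x + 27*y + 27 = 0.

Step 1: f(3, -2) = 0, so P lies on C.
Step 2: partial derivatives
  f_x(x, y) = 3*x**2 + 2*x*y - 2*y**2 + 2, f_y(x, y) = x**2 - 4*x*y - 3*y**2 - 2*y + 2.
  f_x(P) = 9, f_y(P) = 27 (gradient nonzero, so P is smooth).
Step 3: tangent line at P: 9·(x − 3) + 27·(y − -2) = 0.
Expanding: 9*x + 27*y + 27 = 0.


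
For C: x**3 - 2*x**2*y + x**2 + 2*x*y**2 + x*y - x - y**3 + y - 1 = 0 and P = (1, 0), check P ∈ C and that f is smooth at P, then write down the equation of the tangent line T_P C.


Tangent line at P: 4*x - 4 = 0.

Step 1: f(1, 0) = 0, so P lies on C.
Step 2: partial derivatives
  f_x(x, y) = 3*x**2 - 4*x*y + 2*x + 2*y**2 + y - 1, f_y(x, y) = -2*x**2 + 4*x*y + x - 3*y**2 + 1.
  f_x(P) = 4, f_y(P) = 0 (gradient nonzero, so P is smooth).
Step 3: tangent line at P: 4·(x − 1) + 0·(y − 0) = 0.
Expanding: 4*x - 4 = 0.


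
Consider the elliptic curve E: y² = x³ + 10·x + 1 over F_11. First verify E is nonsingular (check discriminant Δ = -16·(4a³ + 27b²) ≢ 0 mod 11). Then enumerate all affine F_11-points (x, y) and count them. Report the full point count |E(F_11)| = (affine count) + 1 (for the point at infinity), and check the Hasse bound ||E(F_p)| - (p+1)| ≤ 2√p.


Affine points = {(0, 1), (0, 10), (1, 1), (1, 10), (3, 5), (3, 6), (5, 0), (10, 1), (10, 10)}; affine count = 9; |E(F_11)| = 10.

Discriminant check: Δ ∝ 4a³ + 27b² = 4·10³ + 27·1² = 4·1000 + 27·1 ≡ 1 (mod 11). Nonzero ⇒ E is nonsingular.
For each x ∈ F_11, compute rhs = x³ + 10·x + 1 mod 11, then count y ∈ F_11 with y² ≡ rhs.
  x = 0: rhs = 1, matching y values: 1, 10 (2 points).
  x = 1: rhs = 1, matching y values: 1, 10 (2 points).
  x = 2: rhs = 7, matching y values: none (0 points).
  x = 3: rhs = 3, matching y values: 5, 6 (2 points).
  x = 4: rhs = 6, matching y values: none (0 points).
  x = 5: rhs = 0, matching y values: 0 (1 points).
  x = 6: rhs = 2, matching y values: none (0 points).
  x = 7: rhs = 7, matching y values: none (0 points).
  x = 8: rhs = 10, matching y values: none (0 points).
  x = 9: rhs = 6, matching y values: none (0 points).
  x = 10: rhs = 1, matching y values: 1, 10 (2 points).
Total affine count: 9.
Full point count |E(F_11)| = 9 + 1 = 10.
Hasse bound: |10 − (11+1)| = |-2| = 2 ≤ 2√11 ≈ 6.6332 ✓.


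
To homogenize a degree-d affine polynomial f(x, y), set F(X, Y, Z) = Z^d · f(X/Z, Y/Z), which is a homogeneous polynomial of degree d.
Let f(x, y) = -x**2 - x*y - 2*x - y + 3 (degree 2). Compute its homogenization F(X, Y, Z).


F(X, Y, Z) = -X**2 - X*Y - 2*X*Z - Y*Z + 3*Z**2

deg(f) = 2.
Substitute x = X/Z, y = Y/Z into f, then multiply by Z^2.
  monomial -1·x^2·y^0 ↦ -1·X^2·Y^0·Z^0.
  monomial -1·x^1·y^1 ↦ -1·X^1·Y^1·Z^0.
  monomial -2·x^1·y^0 ↦ -2·X^1·Y^0·Z^1.
  monomial -1·x^0·y^1 ↦ -1·X^0·Y^1·Z^1.
  monomial 3·x^0·y^0 ↦ 3·X^0·Y^0·Z^2.
Collecting: F(X, Y, Z) = -X**2 - X*Y - 2*X*Z - Y*Z + 3*Z**2.


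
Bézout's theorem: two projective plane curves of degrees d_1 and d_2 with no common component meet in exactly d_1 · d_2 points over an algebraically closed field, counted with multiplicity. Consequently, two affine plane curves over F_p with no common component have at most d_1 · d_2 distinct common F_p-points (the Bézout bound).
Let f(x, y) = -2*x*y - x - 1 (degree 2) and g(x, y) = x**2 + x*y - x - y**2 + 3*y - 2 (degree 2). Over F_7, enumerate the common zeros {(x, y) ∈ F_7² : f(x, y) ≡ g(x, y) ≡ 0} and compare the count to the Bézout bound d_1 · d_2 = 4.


Common zeros: {(1, 6), (6, 0)}; count = 2; Bézout bound = 4.

deg(f) = 2, deg(g) = 2, so Bézout bound = 4.
Scan x ∈ F_7. For each x, list the y ∈ F_7 with f(x, y) ≡ 0 and those with g(x, y) ≡ 0 (mod 7); the common zeros in that column are the intersection.
  x = 0: f ≡ 0 at y ∈ ∅; g ≡ 0 at y ∈ {1, 2}; common: ∅.
  x = 1: f ≡ 0 at y ∈ {6}; g ≡ 0 at y ∈ {5, 6}; common: {6}.
  x = 2: f ≡ 0 at y ∈ {1}; g ≡ 0 at y ∈ {0, 5}; common: ∅.
  x = 3: f ≡ 0 at y ∈ {4}; g ≡ 0 at y ∈ ∅; common: ∅.
  x = 4: f ≡ 0 at y ∈ {2}; g ≡ 0 at y ∈ ∅; common: ∅.
  x = 5: f ≡ 0 at y ∈ {5}; g ≡ 0 at y ∈ ∅; common: ∅.
  x = 6: f ≡ 0 at y ∈ {0}; g ≡ 0 at y ∈ {0, 2}; common: {0}.
Collecting: common zeros = {(1, 6), (6, 0)}, so the count is 2.
Comparison with the Bézout bound: 2 ≤ 4 = deg(f)·deg(g), as expected for curves with no common component (the affine F_7-count falls short of the bound because intersections may lie at infinity, over extension fields, or carry multiplicity).


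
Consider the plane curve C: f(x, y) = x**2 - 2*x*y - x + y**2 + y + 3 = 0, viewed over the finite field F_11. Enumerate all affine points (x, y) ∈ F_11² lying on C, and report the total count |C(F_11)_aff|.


Affine F_11-points: {(0, 5), (1, 6), (2, 7), (3, 8), (4, 9), (5, 10), (6, 0), (7, 1), (8, 2), (9, 3), (10, 4)}; count = 11.

For each of the 121 pairs (x, y) ∈ F_11², evaluate f(x, y) mod 11. Record the zeros.
  x = 0: [0↦3, 1↦5, 2↦9, 3↦4, 4↦1, 5↦0, 6↦1, 7↦4, 8↦9, 9↦5, 10↦3]  zeros at y ∈ {5}
  x = 1: [0↦3, 1↦3, 2↦5, 3↦9, 4↦4, 5↦1, 6↦0, 7↦1, 8↦4, 9↦9, 10↦5]  zeros at y ∈ {6}
  x = 2: [0↦5, 1↦3, 2↦3, 3↦5, 4↦9, 5↦4, 6↦1, 7↦0, 8↦1, 9↦4, 10↦9]  zeros at y ∈ {7}
  x = 3: [0↦9, 1↦5, 2↦3, 3↦3, 4↦5, 5↦9, 6↦4, 7↦1, 8↦0, 9↦1, 10↦4]  zeros at y ∈ {8}
  x = 4: [0↦4, 1↦9, 2↦5, 3↦3, 4↦3, 5↦5, 6↦9, 7↦4, 8↦1, 9↦0, 10↦1]  zeros at y ∈ {9}
  x = 5: [0↦1, 1↦4, 2↦9, 3↦5, 4↦3, 5↦3, 6↦5, 7↦9, 8↦4, 9↦1, 10↦0]  zeros at y ∈ {10}
  x = 6: [0↦0, 1↦1, 2↦4, 3↦9, 4↦5, 5↦3, 6↦3, 7↦5, 8↦9, 9↦4, 10↦1]  zeros at y ∈ {0}
  x = 7: [0↦1, 1↦0, 2↦1, 3↦4, 4↦9, 5↦5, 6↦3, 7↦3, 8↦5, 9↦9, 10↦4]  zeros at y ∈ {1}
  x = 8: [0↦4, 1↦1, 2↦0, 3↦1, 4↦4, 5↦9, 6↦5, 7↦3, 8↦3, 9↦5, 10↦9]  zeros at y ∈ {2}
  x = 9: [0↦9, 1↦4, 2↦1, 3↦0, 4↦1, 5↦4, 6↦9, 7↦5, 8↦3, 9↦3, 10↦5]  zeros at y ∈ {3}
  x = 10: [0↦5, 1↦9, 2↦4, 3↦1, 4↦0, 5↦1, 6↦4, 7↦9, 8↦5, 9↦3, 10↦3]  zeros at y ∈ {4}
Collecting zeros: affine points = {(0, 5), (1, 6), (2, 7), (3, 8), (4, 9), (5, 10), (6, 0), (7, 1), (8, 2), (9, 3), (10, 4)}.
Total count |C(F_11)_aff| = 11.


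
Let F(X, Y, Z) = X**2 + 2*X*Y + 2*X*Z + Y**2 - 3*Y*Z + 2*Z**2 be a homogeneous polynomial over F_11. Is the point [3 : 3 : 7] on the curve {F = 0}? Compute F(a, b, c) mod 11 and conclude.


F(3,3,7) ≡ 3 (mod 11); P is NOT on the curve.

Evaluate F(3, 3, 7) term-by-term (mod 11).
  X**2 ↦ 1·9·1·1 = 9
  2*X*Y ↦ 2·3·3·1 = 18
  2*X*Z ↦ 2·3·1·7 = 42
  Y**2 ↦ 1·1·9·1 = 9
  -3*Y*Z ↦ -3·1·3·7 = -63
  2*Z**2 ↦ 2·1·1·49 = 98
Sum: F(3, 3, 7) = (9) + (18) + (42) + (9) + (-63) + (98) = 113.
Reducing mod 11: 113 ≡ 3 (mod 11).
Since F(a, b, c) ≡ 3 ≠ 0 (mod 11), P does NOT lie on the curve.


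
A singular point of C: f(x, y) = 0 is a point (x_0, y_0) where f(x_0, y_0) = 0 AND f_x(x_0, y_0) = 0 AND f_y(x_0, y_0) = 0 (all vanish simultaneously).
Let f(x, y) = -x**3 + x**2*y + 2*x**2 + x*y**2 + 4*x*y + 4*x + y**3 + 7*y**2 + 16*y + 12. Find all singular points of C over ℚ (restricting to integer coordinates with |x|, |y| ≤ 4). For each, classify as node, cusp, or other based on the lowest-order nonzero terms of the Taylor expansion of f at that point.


Singular points: {(0, -2)}; classification: cusp.

Compute partial derivatives:
  f_x = -3*x**2 + 2*x*y + 4*x + y**2 + 4*y + 4.
  f_y = x**2 + 2*x*y + 4*x + 3*y**2 + 14*y + 16.
Scan x_0 ∈ {−4, ..., 4}. For each x_0, f_y(x_0, y) is a polynomial in y; find its integer roots y ∈ {−4, ..., 4}, then test f_x and f at those candidates.
  x = -4: f_y(-4, y) = 3*y**2 + 6*y + 16; no integer root y with |y| ≤ 4.
  x = -3: f_y(-3, y) = 3*y**2 + 8*y + 13; no integer root y with |y| ≤ 4.
  x = -2: f_y(-2, y) = 3*y**2 + 10*y + 12; no integer root y with |y| ≤ 4.
  x = -1: f_y(-1, y) = 3*y**2 + 12*y + 13; no integer root y with |y| ≤ 4.
  x = 0: f_y(0, y) = 3*y**2 + 14*y + 16; vanishes at y ∈ {-2}. (0, -2): f_x = 0, f = 0 — SINGULAR.
  x = 1: f_y(1, y) = 3*y**2 + 16*y + 21; vanishes at y ∈ {-3}. (1, -3): f_x = -4 ≠ 0.
  x = 2: f_y(2, y) = 3*y**2 + 18*y + 28; no integer root y with |y| ≤ 4.
  x = 3: f_y(3, y) = 3*y**2 + 20*y + 37; no integer root y with |y| ≤ 4.
  x = 4: f_y(4, y) = 3*y**2 + 22*y + 48; no integer root y with |y| ≤ 4.
Only singular point on the grid: (0, -2).
Classify: substitute x = 0 + u, y = -2 + v and expand: f = -u**3 + u**2*v + u*v**2 + v**3 + v**2.
No constant or linear terms (consistent with a singular point). Quadratic part: v**2. Cubic part: -u**3 + u**2*v + u*v**2 + v**3.
The quadratic part v**2 is a perfect square, so there is a single (double) tangent line v = 0, i.e. y = -2. Restricting the cubic part to that line (v = 0) leaves -u**3 ≠ 0, so f is not divisible by v and the branch is v² ≈ u**3 to lowest order — this is a cusp.
Classification: cusp.


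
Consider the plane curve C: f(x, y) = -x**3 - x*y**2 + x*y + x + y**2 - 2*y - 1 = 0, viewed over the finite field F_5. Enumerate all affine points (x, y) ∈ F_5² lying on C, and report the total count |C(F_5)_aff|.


Affine F_5-points: {(1, 4), (3, 0), (3, 3)}; count = 3.

For each of the 25 pairs (x, y) ∈ F_5², evaluate f(x, y) mod 5. Record the zeros.
  x = 0: [0↦4, 1↦3, 2↦4, 3↦2, 4↦2]  zeros at y ∈ ∅
  x = 1: [0↦4, 1↦3, 2↦2, 3↦1, 4↦0]  zeros at y ∈ {4}
  x = 2: [0↦3, 1↦2, 2↦4, 3↦4, 4↦2]  zeros at y ∈ ∅
  x = 3: [0↦0, 1↦4, 2↦4, 3↦0, 4↦2]  zeros at y ∈ {0, 3}
  x = 4: [0↦4, 1↦3, 2↦1, 3↦3, 4↦4]  zeros at y ∈ ∅
Collecting zeros: affine points = {(1, 4), (3, 0), (3, 3)}.
Total count |C(F_5)_aff| = 3.


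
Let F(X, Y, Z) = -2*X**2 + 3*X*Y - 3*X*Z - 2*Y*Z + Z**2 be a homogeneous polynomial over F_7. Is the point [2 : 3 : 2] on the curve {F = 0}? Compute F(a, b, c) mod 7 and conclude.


F(2,3,2) ≡ 4 (mod 7); P is NOT on the curve.

Evaluate F(2, 3, 2) term-by-term (mod 7).
  -2*X**2 ↦ -2·4·1·1 = -8
  3*X*Y ↦ 3·2·3·1 = 18
  -3*X*Z ↦ -3·2·1·2 = -12
  -2*Y*Z ↦ -2·1·3·2 = -12
  Z**2 ↦ 1·1·1·4 = 4
Sum: F(2, 3, 2) = (-8) + (18) + (-12) + (-12) + (4) = -10.
Reducing mod 7: -10 ≡ 4 (mod 7).
Since F(a, b, c) ≡ 4 ≠ 0 (mod 7), P does NOT lie on the curve.


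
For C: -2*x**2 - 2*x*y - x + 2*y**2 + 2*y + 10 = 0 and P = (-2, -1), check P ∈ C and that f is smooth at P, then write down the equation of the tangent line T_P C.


Tangent line at P: 9*x + 2*y + 20 = 0.

Step 1: f(-2, -1) = 0, so P lies on C.
Step 2: partial derivatives
  f_x(x, y) = -4*x - 2*y - 1, f_y(x, y) = -2*x + 4*y + 2.
  f_x(P) = 9, f_y(P) = 2 (gradient nonzero, so P is smooth).
Step 3: tangent line at P: 9·(x − -2) + 2·(y − -1) = 0.
Expanding: 9*x + 2*y + 20 = 0.


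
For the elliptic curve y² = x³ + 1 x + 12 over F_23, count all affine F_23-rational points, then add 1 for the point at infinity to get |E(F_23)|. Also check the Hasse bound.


Affine points = {(0, 9), (0, 14), (5, 2), (5, 21), (6, 2), (6, 21), (8, 7), (8, 16), (12, 2), (12, 21), (19, 6), (19, 17), (21, 5), (21, 18)}; affine count = 14; |E(F_23)| = 15.

Discriminant check: Δ ∝ 4a³ + 27b² = 4·1³ + 27·12² = 4·1 + 27·144 ≡ 5 (mod 23). Nonzero ⇒ E is nonsingular.
For each x ∈ F_23, compute rhs = x³ + 1·x + 12 mod 23, then count y ∈ F_23 with y² ≡ rhs.
  x = 0: rhs = 12, matching y values: 9, 14 (2 points).
  x = 1: rhs = 14, matching y values: none (0 points).
  x = 2: rhs = 22, matching y values: none (0 points).
  x = 3: rhs = 19, matching y values: none (0 points).
  x = 4: rhs = 11, matching y values: none (0 points).
  x = 5: rhs = 4, matching y values: 2, 21 (2 points).
  x = 6: rhs = 4, matching y values: 2, 21 (2 points).
  x = 7: rhs = 17, matching y values: none (0 points).
  x = 8: rhs = 3, matching y values: 7, 16 (2 points).
  x = 9: rhs = 14, matching y values: none (0 points).
  x = 10: rhs = 10, matching y values: none (0 points).
  x = 11: rhs = 20, matching y values: none (0 points).
  x = 12: rhs = 4, matching y values: 2, 21 (2 points).
  x = 13: rhs = 14, matching y values: none (0 points).
  x = 14: rhs = 10, matching y values: none (0 points).
  x = 15: rhs = 21, matching y values: none (0 points).
  x = 16: rhs = 7, matching y values: none (0 points).
  x = 17: rhs = 20, matching y values: none (0 points).
  x = 18: rhs = 20, matching y values: none (0 points).
  x = 19: rhs = 13, matching y values: 6, 17 (2 points).
  x = 20: rhs = 5, matching y values: none (0 points).
  x = 21: rhs = 2, matching y values: 5, 18 (2 points).
  x = 22: rhs = 10, matching y values: none (0 points).
Total affine count: 14.
Full point count |E(F_23)| = 14 + 1 = 15.
Hasse bound: |15 − (23+1)| = |-9| = 9 ≤ 2√23 ≈ 9.5917 ✓.


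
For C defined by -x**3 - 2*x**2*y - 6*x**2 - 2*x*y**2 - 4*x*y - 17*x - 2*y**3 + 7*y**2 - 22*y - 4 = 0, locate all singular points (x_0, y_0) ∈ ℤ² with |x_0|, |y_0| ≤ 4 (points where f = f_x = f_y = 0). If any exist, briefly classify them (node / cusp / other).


Singular points: {(-3, 2)}; classification: node.

Compute partial derivatives:
  f_x = -3*x**2 - 4*x*y - 12*x - 2*y**2 - 4*y - 17.
  f_y = -2*x**2 - 4*x*y - 4*x - 6*y**2 + 14*y - 22.
Scan x_0 ∈ {−4, ..., 4}. For each x_0, f_y(x_0, y) is a polynomial in y; find its integer roots y ∈ {−4, ..., 4}, then test f_x and f at those candidates.
  x = -4: f_y(-4, y) = -6*y**2 + 30*y - 38; no integer root y with |y| ≤ 4.
  x = -3: f_y(-3, y) = -6*y**2 + 26*y - 28; vanishes at y ∈ {2}. (-3, 2): f_x = 0, f = 0 — SINGULAR.
  x = -2: f_y(-2, y) = -6*y**2 + 22*y - 22; no integer root y with |y| ≤ 4.
  x = -1: f_y(-1, y) = -6*y**2 + 18*y - 20; no integer root y with |y| ≤ 4.
  x = 0: f_y(0, y) = -6*y**2 + 14*y - 22; no integer root y with |y| ≤ 4.
  x = 1: f_y(1, y) = -6*y**2 + 10*y - 28; no integer root y with |y| ≤ 4.
  x = 2: f_y(2, y) = -6*y**2 + 6*y - 38; no integer root y with |y| ≤ 4.
  x = 3: f_y(3, y) = -6*y**2 + 2*y - 52; no integer root y with |y| ≤ 4.
  x = 4: f_y(4, y) = -6*y**2 - 2*y - 70; no integer root y with |y| ≤ 4.
Only singular point on the grid: (-3, 2).
Classify: substitute x = -3 + u, y = 2 + v and expand: f = -u**3 - 2*u**2*v - u**2 - 2*u*v**2 - 2*v**3 + v**2.
No constant or linear terms (consistent with a singular point). Quadratic part: -u**2 + v**2. Cubic part: -u**3 - 2*u**2*v - 2*u*v**2 - 2*v**3.
The quadratic part v**2 - u**2 = (v − u)(v + u) splits into two distinct linear factors, so there are two distinct tangent lines y − 2 = ±(x − -3) — this is a node (ordinary double point).
Classification: node.


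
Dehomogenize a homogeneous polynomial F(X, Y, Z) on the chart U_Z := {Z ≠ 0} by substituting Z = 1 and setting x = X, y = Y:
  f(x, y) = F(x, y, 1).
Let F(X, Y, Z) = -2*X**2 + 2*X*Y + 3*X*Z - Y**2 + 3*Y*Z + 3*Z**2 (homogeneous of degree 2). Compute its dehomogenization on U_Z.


f(x, y) = -2*x**2 + 2*x*y + 3*x - y**2 + 3*y + 3

On U_Z we set Z = 1. Each monomial c·X^i·Y^j·Z^k in F becomes c·x^i·y^j·1^k = c·x^i·y^j.
Substituting Z = 1: F(X, Y, 1) = -2*x**2 + 2*x*y + 3*x - y**2 + 3*y + 3.
Note: deg(f) ≤ deg(F) = 2; strict inequality happens when F is divisible by Z (lost terms).


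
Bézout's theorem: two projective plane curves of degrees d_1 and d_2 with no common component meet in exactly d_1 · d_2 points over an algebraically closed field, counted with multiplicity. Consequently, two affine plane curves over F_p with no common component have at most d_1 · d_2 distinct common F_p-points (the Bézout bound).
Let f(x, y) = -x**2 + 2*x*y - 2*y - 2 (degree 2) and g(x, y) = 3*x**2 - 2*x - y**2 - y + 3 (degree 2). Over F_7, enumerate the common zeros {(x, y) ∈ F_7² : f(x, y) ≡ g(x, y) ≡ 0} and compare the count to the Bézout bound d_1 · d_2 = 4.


Common zeros: ∅; count = 0; Bézout bound = 4.

deg(f) = 2, deg(g) = 2, so Bézout bound = 4.
Scan x ∈ F_7. For each x, list the y ∈ F_7 with f(x, y) ≡ 0 and those with g(x, y) ≡ 0 (mod 7); the common zeros in that column are the intersection.
  x = 0: f ≡ 0 at y ∈ {6}; g ≡ 0 at y ∈ ∅; common: ∅.
  x = 1: f ≡ 0 at y ∈ ∅; g ≡ 0 at y ∈ ∅; common: ∅.
  x = 2: f ≡ 0 at y ∈ {3}; g ≡ 0 at y ∈ ∅; common: ∅.
  x = 3: f ≡ 0 at y ∈ {1}; g ≡ 0 at y ∈ ∅; common: ∅.
  x = 4: f ≡ 0 at y ∈ {3}; g ≡ 0 at y ∈ ∅; common: ∅.
  x = 5: f ≡ 0 at y ∈ {6}; g ≡ 0 at y ∈ {3}; common: ∅.
  x = 6: f ≡ 0 at y ∈ {1}; g ≡ 0 at y ∈ ∅; common: ∅.
Collecting: common zeros = ∅, so the count is 0.
Comparison with the Bézout bound: 0 ≤ 4 = deg(f)·deg(g), as expected for curves with no common component (the affine F_7-count falls short of the bound because intersections may lie at infinity, over extension fields, or carry multiplicity).


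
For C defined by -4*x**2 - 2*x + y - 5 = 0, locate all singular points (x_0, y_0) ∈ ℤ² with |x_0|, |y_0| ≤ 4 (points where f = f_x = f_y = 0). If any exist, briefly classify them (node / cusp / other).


No singular points in the scanned grid; C is smooth there.

Compute partial derivatives:
  f_x = -8*x - 2.
  f_y = 1.
f_y = 1 is a nonzero constant, so f_y never vanishes: no point (x, y) can satisfy f = f_x = f_y = 0. In particular no (x, y) ∈ {−4, ..., 4}² is singular; the curve is smooth.


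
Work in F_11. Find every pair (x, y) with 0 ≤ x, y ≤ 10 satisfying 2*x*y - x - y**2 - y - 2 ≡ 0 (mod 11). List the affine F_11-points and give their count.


Affine F_11-points: {(0, 4), (0, 6), (1, 6), (2, 6), (2, 8), (3, 6), (3, 10), (4, 1), (4, 6), (5, 3), (5, 6), (6, 5), (6, 6), (7, 6), (7, 7), (8, 6), (8, 9), (9, 0), (9, 6), (10, 2), (10, 6)}; count = 21.

For each of the 121 pairs (x, y) ∈ F_11², evaluate f(x, y) mod 11. Record the zeros.
  x = 0: [0↦9, 1↦7, 2↦3, 3↦8, 4↦0, 5↦1, 6↦0, 7↦8, 8↦3, 9↦7, 10↦9]  zeros at y ∈ {4, 6}
  x = 1: [0↦8, 1↦8, 2↦6, 3↦2, 4↦7, 5↦10, 6↦0, 7↦10, 8↦7, 9↦2, 10↦6]  zeros at y ∈ {6}
  x = 2: [0↦7, 1↦9, 2↦9, 3↦7, 4↦3, 5↦8, 6↦0, 7↦1, 8↦0, 9↦8, 10↦3]  zeros at y ∈ {6, 8}
  x = 3: [0↦6, 1↦10, 2↦1, 3↦1, 4↦10, 5↦6, 6↦0, 7↦3, 8↦4, 9↦3, 10↦0]  zeros at y ∈ {6, 10}
  x = 4: [0↦5, 1↦0, 2↦4, 3↦6, 4↦6, 5↦4, 6↦0, 7↦5, 8↦8, 9↦9, 10↦8]  zeros at y ∈ {1, 6}
  x = 5: [0↦4, 1↦1, 2↦7, 3↦0, 4↦2, 5↦2, 6↦0, 7↦7, 8↦1, 9↦4, 10↦5]  zeros at y ∈ {3, 6}
  x = 6: [0↦3, 1↦2, 2↦10, 3↦5, 4↦9, 5↦0, 6↦0, 7↦9, 8↦5, 9↦10, 10↦2]  zeros at y ∈ {5, 6}
  x = 7: [0↦2, 1↦3, 2↦2, 3↦10, 4↦5, 5↦9, 6↦0, 7↦0, 8↦9, 9↦5, 10↦10]  zeros at y ∈ {6, 7}
  x = 8: [0↦1, 1↦4, 2↦5, 3↦4, 4↦1, 5↦7, 6↦0, 7↦2, 8↦2, 9↦0, 10↦7]  zeros at y ∈ {6, 9}
  x = 9: [0↦0, 1↦5, 2↦8, 3↦9, 4↦8, 5↦5, 6↦0, 7↦4, 8↦6, 9↦6, 10↦4]  zeros at y ∈ {0, 6}
  x = 10: [0↦10, 1↦6, 2↦0, 3↦3, 4↦4, 5↦3, 6↦0, 7↦6, 8↦10, 9↦1, 10↦1]  zeros at y ∈ {2, 6}
Collecting zeros: affine points = {(0, 4), (0, 6), (1, 6), (2, 6), (2, 8), (3, 6), (3, 10), (4, 1), (4, 6), (5, 3), (5, 6), (6, 5), (6, 6), (7, 6), (7, 7), (8, 6), (8, 9), (9, 0), (9, 6), (10, 2), (10, 6)}.
Total count |C(F_11)_aff| = 21.


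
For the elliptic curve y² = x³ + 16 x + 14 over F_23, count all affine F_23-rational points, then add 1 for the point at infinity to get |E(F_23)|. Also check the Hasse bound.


Affine points = {(1, 10), (1, 13), (2, 10), (2, 13), (4, 2), (4, 21), (5, 9), (5, 14), (6, 2), (6, 21), (7, 3), (7, 20), (9, 6), (9, 17), (10, 1), (10, 22), (11, 7), (11, 16), (12, 5), (12, 18), (13, 2), (13, 21), (15, 8), (15, 15), (17, 1), (17, 22), (18, 4), (18, 19), (19, 1), (19, 22), (20, 10), (20, 13)}; affine count = 32; |E(F_23)| = 33.

Discriminant check: Δ ∝ 4a³ + 27b² = 4·16³ + 27·14² = 4·4096 + 27·196 ≡ 10 (mod 23). Nonzero ⇒ E is nonsingular.
For each x ∈ F_23, compute rhs = x³ + 16·x + 14 mod 23, then count y ∈ F_23 with y² ≡ rhs.
  x = 0: rhs = 14, matching y values: none (0 points).
  x = 1: rhs = 8, matching y values: 10, 13 (2 points).
  x = 2: rhs = 8, matching y values: 10, 13 (2 points).
  x = 3: rhs = 20, matching y values: none (0 points).
  x = 4: rhs = 4, matching y values: 2, 21 (2 points).
  x = 5: rhs = 12, matching y values: 9, 14 (2 points).
  x = 6: rhs = 4, matching y values: 2, 21 (2 points).
  x = 7: rhs = 9, matching y values: 3, 20 (2 points).
  x = 8: rhs = 10, matching y values: none (0 points).
  x = 9: rhs = 13, matching y values: 6, 17 (2 points).
  x = 10: rhs = 1, matching y values: 1, 22 (2 points).
  x = 11: rhs = 3, matching y values: 7, 16 (2 points).
  x = 12: rhs = 2, matching y values: 5, 18 (2 points).
  x = 13: rhs = 4, matching y values: 2, 21 (2 points).
  x = 14: rhs = 15, matching y values: none (0 points).
  x = 15: rhs = 18, matching y values: 8, 15 (2 points).
  x = 16: rhs = 19, matching y values: none (0 points).
  x = 17: rhs = 1, matching y values: 1, 22 (2 points).
  x = 18: rhs = 16, matching y values: 4, 19 (2 points).
  x = 19: rhs = 1, matching y values: 1, 22 (2 points).
  x = 20: rhs = 8, matching y values: 10, 13 (2 points).
  x = 21: rhs = 20, matching y values: none (0 points).
  x = 22: rhs = 20, matching y values: none (0 points).
Total affine count: 32.
Full point count |E(F_23)| = 32 + 1 = 33.
Hasse bound: |33 − (23+1)| = |9| = 9 ≤ 2√23 ≈ 9.5917 ✓.


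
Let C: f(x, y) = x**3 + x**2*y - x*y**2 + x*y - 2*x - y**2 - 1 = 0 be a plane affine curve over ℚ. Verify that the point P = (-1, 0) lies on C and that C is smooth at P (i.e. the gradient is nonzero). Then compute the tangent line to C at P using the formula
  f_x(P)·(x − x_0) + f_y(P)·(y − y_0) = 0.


Tangent line at P: x + 1 = 0.

Step 1: f(-1, 0) = 0, so P lies on C.
Step 2: partial derivatives
  f_x(x, y) = 3*x**2 + 2*x*y - y**2 + y - 2, f_y(x, y) = x**2 - 2*x*y + x - 2*y.
  f_x(P) = 1, f_y(P) = 0 (gradient nonzero, so P is smooth).
Step 3: tangent line at P: 1·(x − -1) + 0·(y − 0) = 0.
Expanding: x + 1 = 0.


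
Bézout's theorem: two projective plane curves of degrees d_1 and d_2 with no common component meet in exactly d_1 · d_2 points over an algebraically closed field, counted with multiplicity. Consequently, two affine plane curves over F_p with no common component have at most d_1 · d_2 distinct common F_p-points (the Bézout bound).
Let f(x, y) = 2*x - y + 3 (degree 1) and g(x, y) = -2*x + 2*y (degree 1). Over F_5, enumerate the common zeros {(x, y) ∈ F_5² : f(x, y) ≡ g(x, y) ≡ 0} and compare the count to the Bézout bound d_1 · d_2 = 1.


Common zeros: {(2, 2)}; count = 1; Bézout bound = 1.

deg(f) = 1, deg(g) = 1, so Bézout bound = 1.
Scan x ∈ F_5. For each x, list the y ∈ F_5 with f(x, y) ≡ 0 and those with g(x, y) ≡ 0 (mod 5); the common zeros in that column are the intersection.
  x = 0: f ≡ 0 at y ∈ {3}; g ≡ 0 at y ∈ {0}; common: ∅.
  x = 1: f ≡ 0 at y ∈ {0}; g ≡ 0 at y ∈ {1}; common: ∅.
  x = 2: f ≡ 0 at y ∈ {2}; g ≡ 0 at y ∈ {2}; common: {2}.
  x = 3: f ≡ 0 at y ∈ {4}; g ≡ 0 at y ∈ {3}; common: ∅.
  x = 4: f ≡ 0 at y ∈ {1}; g ≡ 0 at y ∈ {4}; common: ∅.
Collecting: common zeros = {(2, 2)}, so the count is 1.
Comparison with the Bézout bound: 1 ≤ 1 = deg(f)·deg(g), as expected for curves with no common component (the bound is attained).


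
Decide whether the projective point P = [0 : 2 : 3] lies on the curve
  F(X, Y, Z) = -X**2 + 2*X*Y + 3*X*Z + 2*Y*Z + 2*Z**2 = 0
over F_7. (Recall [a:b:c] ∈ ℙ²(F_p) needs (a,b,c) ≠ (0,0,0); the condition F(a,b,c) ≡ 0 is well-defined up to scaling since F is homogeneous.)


F(0,2,3) ≡ 2 (mod 7); P is NOT on the curve.

Evaluate F(0, 2, 3) term-by-term (mod 7).
  -X**2 ↦ -1·0·1·1 = 0
  2*X*Y ↦ 2·0·2·1 = 0
  3*X*Z ↦ 3·0·1·3 = 0
  2*Y*Z ↦ 2·1·2·3 = 12
  2*Z**2 ↦ 2·1·1·9 = 18
Sum: F(0, 2, 3) = (0) + (0) + (0) + (12) + (18) = 30.
Reducing mod 7: 30 ≡ 2 (mod 7).
Since F(a, b, c) ≡ 2 ≠ 0 (mod 7), P does NOT lie on the curve.


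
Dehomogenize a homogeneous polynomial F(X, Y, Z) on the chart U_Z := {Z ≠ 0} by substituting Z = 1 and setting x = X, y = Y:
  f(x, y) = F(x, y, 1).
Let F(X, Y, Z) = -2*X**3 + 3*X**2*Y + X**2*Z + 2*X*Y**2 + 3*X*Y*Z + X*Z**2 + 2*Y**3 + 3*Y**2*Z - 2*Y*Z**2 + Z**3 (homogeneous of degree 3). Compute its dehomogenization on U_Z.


f(x, y) = -2*x**3 + 3*x**2*y + x**2 + 2*x*y**2 + 3*x*y + x + 2*y**3 + 3*y**2 - 2*y + 1

On U_Z we set Z = 1. Each monomial c·X^i·Y^j·Z^k in F becomes c·x^i·y^j·1^k = c·x^i·y^j.
Substituting Z = 1: F(X, Y, 1) = -2*x**3 + 3*x**2*y + x**2 + 2*x*y**2 + 3*x*y + x + 2*y**3 + 3*y**2 - 2*y + 1.
Note: deg(f) ≤ deg(F) = 3; strict inequality happens when F is divisible by Z (lost terms).


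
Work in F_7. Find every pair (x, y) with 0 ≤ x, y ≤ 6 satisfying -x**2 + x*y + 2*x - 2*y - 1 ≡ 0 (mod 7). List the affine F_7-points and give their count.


Affine F_7-points: {(0, 3), (1, 0), (3, 4), (4, 1), (5, 3), (6, 1)}; count = 6.

For each of the 49 pairs (x, y) ∈ F_7², evaluate f(x, y) mod 7. Record the zeros.
  x = 0: [0↦6, 1↦4, 2↦2, 3↦0, 4↦5, 5↦3, 6↦1]  zeros at y ∈ {3}
  x = 1: [0↦0, 1↦6, 2↦5, 3↦4, 4↦3, 5↦2, 6↦1]  zeros at y ∈ {0}
  x = 2: [0↦6, 1↦6, 2↦6, 3↦6, 4↦6, 5↦6, 6↦6]  zeros at y ∈ ∅
  x = 3: [0↦3, 1↦4, 2↦5, 3↦6, 4↦0, 5↦1, 6↦2]  zeros at y ∈ {4}
  x = 4: [0↦5, 1↦0, 2↦2, 3↦4, 4↦6, 5↦1, 6↦3]  zeros at y ∈ {1}
  x = 5: [0↦5, 1↦1, 2↦4, 3↦0, 4↦3, 5↦6, 6↦2]  zeros at y ∈ {3}
  x = 6: [0↦3, 1↦0, 2↦4, 3↦1, 4↦5, 5↦2, 6↦6]  zeros at y ∈ {1}
Collecting zeros: affine points = {(0, 3), (1, 0), (3, 4), (4, 1), (5, 3), (6, 1)}.
Total count |C(F_7)_aff| = 6.


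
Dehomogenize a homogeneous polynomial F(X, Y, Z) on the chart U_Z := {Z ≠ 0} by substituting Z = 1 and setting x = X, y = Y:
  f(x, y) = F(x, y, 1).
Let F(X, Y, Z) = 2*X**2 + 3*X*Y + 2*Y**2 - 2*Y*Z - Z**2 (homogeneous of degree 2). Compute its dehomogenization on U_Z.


f(x, y) = 2*x**2 + 3*x*y + 2*y**2 - 2*y - 1

On U_Z we set Z = 1. Each monomial c·X^i·Y^j·Z^k in F becomes c·x^i·y^j·1^k = c·x^i·y^j.
Substituting Z = 1: F(X, Y, 1) = 2*x**2 + 3*x*y + 2*y**2 - 2*y - 1.
Note: deg(f) ≤ deg(F) = 2; strict inequality happens when F is divisible by Z (lost terms).


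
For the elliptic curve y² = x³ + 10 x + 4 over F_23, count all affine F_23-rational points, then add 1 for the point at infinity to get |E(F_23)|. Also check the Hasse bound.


Affine points = {(0, 2), (0, 21), (2, 3), (2, 20), (4, 4), (4, 19), (5, 8), (5, 15), (6, 2), (6, 21), (7, 7), (7, 16), (9, 8), (9, 15), (10, 0), (12, 9), (12, 14), (13, 10), (13, 13), (14, 6), (14, 17), (17, 2), (17, 21), (18, 6), (18, 17), (20, 4), (20, 19), (22, 4), (22, 19)}; affine count = 29; |E(F_23)| = 30.

Discriminant check: Δ ∝ 4a³ + 27b² = 4·10³ + 27·4² = 4·1000 + 27·16 ≡ 16 (mod 23). Nonzero ⇒ E is nonsingular.
For each x ∈ F_23, compute rhs = x³ + 10·x + 4 mod 23, then count y ∈ F_23 with y² ≡ rhs.
  x = 0: rhs = 4, matching y values: 2, 21 (2 points).
  x = 1: rhs = 15, matching y values: none (0 points).
  x = 2: rhs = 9, matching y values: 3, 20 (2 points).
  x = 3: rhs = 15, matching y values: none (0 points).
  x = 4: rhs = 16, matching y values: 4, 19 (2 points).
  x = 5: rhs = 18, matching y values: 8, 15 (2 points).
  x = 6: rhs = 4, matching y values: 2, 21 (2 points).
  x = 7: rhs = 3, matching y values: 7, 16 (2 points).
  x = 8: rhs = 21, matching y values: none (0 points).
  x = 9: rhs = 18, matching y values: 8, 15 (2 points).
  x = 10: rhs = 0, matching y values: 0 (1 points).
  x = 11: rhs = 19, matching y values: none (0 points).
  x = 12: rhs = 12, matching y values: 9, 14 (2 points).
  x = 13: rhs = 8, matching y values: 10, 13 (2 points).
  x = 14: rhs = 13, matching y values: 6, 17 (2 points).
  x = 15: rhs = 10, matching y values: none (0 points).
  x = 16: rhs = 5, matching y values: none (0 points).
  x = 17: rhs = 4, matching y values: 2, 21 (2 points).
  x = 18: rhs = 13, matching y values: 6, 17 (2 points).
  x = 19: rhs = 15, matching y values: none (0 points).
  x = 20: rhs = 16, matching y values: 4, 19 (2 points).
  x = 21: rhs = 22, matching y values: none (0 points).
  x = 22: rhs = 16, matching y values: 4, 19 (2 points).
Total affine count: 29.
Full point count |E(F_23)| = 29 + 1 = 30.
Hasse bound: |30 − (23+1)| = |6| = 6 ≤ 2√23 ≈ 9.5917 ✓.
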